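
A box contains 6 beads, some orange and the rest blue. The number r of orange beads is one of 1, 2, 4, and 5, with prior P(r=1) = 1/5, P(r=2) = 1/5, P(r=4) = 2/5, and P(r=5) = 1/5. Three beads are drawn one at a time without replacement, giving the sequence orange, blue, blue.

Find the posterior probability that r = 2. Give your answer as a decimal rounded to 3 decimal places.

0.400

For each hypothesis, P(data | H) works out to: P(data | r = 1) = (1/6)(5/5)(4/4) = 1/6; P(data | r = 2) = (2/6)(4/5)(3/4) = 1/5; P(data | r = 4) = (4/6)(2/5)(1/4) = 1/15; P(data | r = 5) = (5/6)(1/5)(0/4) = 0.
Multiplying each by its prior: 1/5 · 1/6 = 1/30, 1/5 · 1/5 = 1/25, 2/5 · 1/15 = 2/75, 1/5 · 0 = 0; these sum to 1/10.
So P(r = 2 | data) = (1/25) / (1/10) = 2/5.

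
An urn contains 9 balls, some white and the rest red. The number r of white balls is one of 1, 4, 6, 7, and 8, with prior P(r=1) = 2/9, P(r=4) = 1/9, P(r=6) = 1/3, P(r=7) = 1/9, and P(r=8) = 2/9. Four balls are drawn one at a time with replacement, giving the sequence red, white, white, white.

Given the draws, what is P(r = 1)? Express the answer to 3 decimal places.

0.004

The likelihood of the observed sequence under each hypothesis: P(data | r = 1) = (8/9)(1/9)(1/9)(1/9) = 0.0012193; P(data | r = 4) = (5/9)(4/9)(4/9)(4/9) = 0.048773; P(data | r = 6) = (3/9)(6/9)(6/9)(6/9) = 0.098765; P(data | r = 7) = (2/9)(7/9)(7/9)(7/9) = 0.10456; P(data | r = 8) = (1/9)(8/9)(8/9)(8/9) = 0.078037.
Multiplying each by its prior: 2/9 · 0.0012193 = 0.00027096, 1/9 · 0.048773 = 0.0054192, 1/3 · 0.098765 = 0.032922, 1/9 · 0.10456 = 0.011617, 2/9 · 0.078037 = 0.017342; summing to 0.067571.
By Bayes' rule, P(r = 1 | data) = (0.00027096) / (0.067571) = 0.00401.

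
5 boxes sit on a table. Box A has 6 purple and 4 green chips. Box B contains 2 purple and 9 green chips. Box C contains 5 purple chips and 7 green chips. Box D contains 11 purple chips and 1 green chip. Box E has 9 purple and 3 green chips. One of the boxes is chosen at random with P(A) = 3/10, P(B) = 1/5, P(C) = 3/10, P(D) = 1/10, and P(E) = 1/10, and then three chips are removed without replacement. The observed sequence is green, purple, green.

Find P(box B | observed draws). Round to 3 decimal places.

0.262

The likelihood of the observed sequence under each hypothesis: P(data | box A) = (4/10)(6/9)(3/8) = 0.1; P(data | box B) = (9/11)(2/10)(8/9) = 0.14545; P(data | box C) = (7/12)(5/11)(6/10) = 0.15909; P(data | box D) = (1/12)(11/11)(0/10) = 0; P(data | box E) = (3/12)(9/11)(2/10) = 0.040909.
Weighting by the prior gives 3/10 · 0.1 = 0.03, 1/5 · 0.14545 = 0.029091, 3/10 · 0.15909 = 0.047727, 1/10 · 0 = 0, 1/10 · 0.040909 = 0.0040909; summing to 0.11091.
Therefore the posterior P(box B | data) = (0.029091) / (0.11091) = 0.2623.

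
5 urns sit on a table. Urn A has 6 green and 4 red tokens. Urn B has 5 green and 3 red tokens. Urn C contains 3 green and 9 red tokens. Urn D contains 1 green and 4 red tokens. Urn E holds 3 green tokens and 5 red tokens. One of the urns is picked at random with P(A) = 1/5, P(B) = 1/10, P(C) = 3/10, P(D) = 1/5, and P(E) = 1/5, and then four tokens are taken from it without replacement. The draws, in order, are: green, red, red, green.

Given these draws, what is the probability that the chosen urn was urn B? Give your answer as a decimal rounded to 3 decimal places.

Compute the likelihood of the observed sequence for each case: P(data | urn A) = (6/10)(4/9)(3/8)(5/7) = 0.071429; P(data | urn B) = (5/8)(3/7)(2/6)(4/5) = 0.071429; P(data | urn C) = (3/12)(9/11)(8/10)(2/9) = 0.036364; P(data | urn D) = (1/5)(4/4)(3/3)(0/2) = 0; P(data | urn E) = (3/8)(5/7)(4/6)(2/5) = 0.071429.
The prior-weighted likelihoods are 1/5 · 0.071429 = 0.014286, 1/10 · 0.071429 = 0.0071429, 3/10 · 0.036364 = 0.010909, 1/5 · 0 = 0, 1/5 · 0.071429 = 0.014286; these sum to 0.046623.
Therefore the posterior P(urn B | data) = (0.0071429) / (0.046623) = 0.1532.

0.153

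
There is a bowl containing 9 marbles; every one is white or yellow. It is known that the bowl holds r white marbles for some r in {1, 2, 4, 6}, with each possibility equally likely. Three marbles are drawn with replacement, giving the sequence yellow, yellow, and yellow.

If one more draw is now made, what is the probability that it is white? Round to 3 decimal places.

0.205

The likelihood of the observed sequence under each hypothesis: P(data | r = 1) = (8/9)(8/9)(8/9) = 0.70233; P(data | r = 2) = (7/9)(7/9)(7/9) = 0.47051; P(data | r = 4) = (5/9)(5/9)(5/9) = 0.17147; P(data | r = 6) = (3/9)(3/9)(3/9) = 0.037037.
The prior-weighted likelihoods are 1/4 · 0.70233 = 0.17558, 1/4 · 0.47051 = 0.11763, 1/4 · 0.17147 = 0.042867, 1/4 · 0.037037 = 0.0092593; summing to 0.34534.
Normalising, the posterior is P(r = 1 | data) = 0.50844, P(r = 2 | data) = 0.34062, P(r = 4 | data) = 0.12413, P(r = 6 | data) = 0.026812.
The predictive probability is P(white next | data) = (1/9)(0.50844) + (2/9)(0.34062) + (4/9)(0.12413) + (2/3)(0.026812) = 0.20523.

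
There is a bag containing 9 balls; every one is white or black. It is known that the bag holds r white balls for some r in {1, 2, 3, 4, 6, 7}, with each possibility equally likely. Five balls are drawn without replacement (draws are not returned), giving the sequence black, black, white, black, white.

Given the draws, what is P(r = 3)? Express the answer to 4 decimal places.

For each hypothesis, P(data | H) works out to: P(data | r = 1) = (8/9)(7/8)(1/7)(6/6)(0/5) = 0; P(data | r = 2) = (7/9)(6/8)(2/7)(5/6)(1/5) = 1/36; P(data | r = 3) = (6/9)(5/8)(3/7)(4/6)(2/5) = 1/21; P(data | r = 4) = (5/9)(4/8)(4/7)(3/6)(3/5) = 1/21; P(data | r = 6) = (3/9)(2/8)(6/7)(1/6)(5/5) = 1/84; P(data | r = 7) = (2/9)(1/8)(7/7)(0/6) = 0.
Weighting by the prior gives 1/6 · 0 = 0, 1/6 · 1/36 = 1/216, 1/6 · 1/21 = 1/126, 1/6 · 1/21 = 1/126, 1/6 · 1/84 = 1/504, 1/6 · 0 = 0; these sum to 17/756.
Hence P(r = 3 | data) = (1/126) / (17/756) = 6/17.

0.3529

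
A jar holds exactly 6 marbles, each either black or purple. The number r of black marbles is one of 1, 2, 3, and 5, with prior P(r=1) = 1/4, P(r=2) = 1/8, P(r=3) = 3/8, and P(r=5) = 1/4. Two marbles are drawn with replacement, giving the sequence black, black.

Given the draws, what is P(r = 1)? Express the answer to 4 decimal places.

0.0241

The likelihood of the observed sequence under each hypothesis: P(data | r = 1) = (1/6)(1/6) = 1/36; P(data | r = 2) = (2/6)(2/6) = 1/9; P(data | r = 3) = (3/6)(3/6) = 1/4; P(data | r = 5) = (5/6)(5/6) = 25/36.
Multiplying each by its prior: 1/4 · 1/36 = 1/144, 1/8 · 1/9 = 1/72, 3/8 · 1/4 = 3/32, 1/4 · 25/36 = 25/144; these sum to 83/288.
Therefore the posterior P(r = 1 | data) = (1/144) / (83/288) = 2/83.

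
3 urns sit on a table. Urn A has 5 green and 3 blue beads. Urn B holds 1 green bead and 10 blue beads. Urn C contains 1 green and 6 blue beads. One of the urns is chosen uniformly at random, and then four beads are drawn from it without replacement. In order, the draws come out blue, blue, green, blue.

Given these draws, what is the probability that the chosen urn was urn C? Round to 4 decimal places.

0.5677

For each hypothesis, P(data | H) works out to: P(data | urn A) = (3/8)(2/7)(5/6)(1/5) = 0.017857; P(data | urn B) = (10/11)(9/10)(1/9)(8/8) = 0.090909; P(data | urn C) = (6/7)(5/6)(1/5)(4/4) = 0.14286.
Weighting by the prior gives 1/3 · 0.017857 = 0.0059524, 1/3 · 0.090909 = 0.030303, 1/3 · 0.14286 = 0.047619; with total 0.083874.
By Bayes' rule, P(urn C | data) = (0.047619) / (0.083874) = 0.56774.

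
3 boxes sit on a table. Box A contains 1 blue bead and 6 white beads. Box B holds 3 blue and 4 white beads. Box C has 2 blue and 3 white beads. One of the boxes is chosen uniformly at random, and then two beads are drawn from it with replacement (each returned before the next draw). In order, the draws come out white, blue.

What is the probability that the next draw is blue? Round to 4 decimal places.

The likelihood of the observed sequence under each hypothesis: P(data | box A) = (6/7)(1/7) = 0.12245; P(data | box B) = (4/7)(3/7) = 0.2449; P(data | box C) = (3/5)(2/5) = 0.24.
The prior-weighted likelihoods are 1/3 · 0.12245 = 0.040816, 1/3 · 0.2449 = 0.081633, 1/3 · 0.24 = 0.08; summing to 0.20245.
The posterior is then P(box A | data) = 0.20161, P(box B | data) = 0.40323, P(box C | data) = 0.39516.
So P(blue next | data) = Σ P(blue next | H) P(H | data) = (1/7)(0.20161) + (3/7)(0.40323) + (2/5)(0.39516) = 0.35968.

0.3597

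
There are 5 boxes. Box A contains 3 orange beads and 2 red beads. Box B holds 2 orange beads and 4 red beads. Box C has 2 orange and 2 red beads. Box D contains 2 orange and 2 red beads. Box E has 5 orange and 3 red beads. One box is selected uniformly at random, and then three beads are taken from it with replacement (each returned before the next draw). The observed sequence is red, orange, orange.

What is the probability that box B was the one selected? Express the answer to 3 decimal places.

0.121

For each hypothesis, P(data | H) works out to: P(data | box A) = (2/5)(3/5)(3/5) = 0.144; P(data | box B) = (4/6)(2/6)(2/6) = 0.074074; P(data | box C) = (2/4)(2/4)(2/4) = 0.125; P(data | box D) = (2/4)(2/4)(2/4) = 0.125; P(data | box E) = (3/8)(5/8)(5/8) = 0.14648.
Weighting by the prior gives 1/5 · 0.144 = 0.0288, 1/5 · 0.074074 = 0.014815, 1/5 · 0.125 = 0.025, 1/5 · 0.125 = 0.025, 1/5 · 0.14648 = 0.029297; these sum to 0.12291.
By Bayes' rule, P(box B | data) = (0.014815) / (0.12291) = 0.12053.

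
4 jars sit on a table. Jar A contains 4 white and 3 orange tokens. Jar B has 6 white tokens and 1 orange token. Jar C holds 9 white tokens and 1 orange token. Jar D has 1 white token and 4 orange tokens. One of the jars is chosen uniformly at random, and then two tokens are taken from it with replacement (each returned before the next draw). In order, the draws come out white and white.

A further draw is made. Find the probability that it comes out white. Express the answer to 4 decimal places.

0.8127

For each hypothesis, P(data | H) works out to: P(data | jar A) = (4/7)(4/7) = 0.32653; P(data | jar B) = (6/7)(6/7) = 0.73469; P(data | jar C) = (9/10)(9/10) = 0.81; P(data | jar D) = (1/5)(1/5) = 0.04.
The prior-weighted likelihoods are 1/4 · 0.32653 = 0.081633, 1/4 · 0.73469 = 0.18367, 1/4 · 0.81 = 0.2025, 1/4 · 0.04 = 0.01; with total 0.47781.
The posterior is then P(jar A | data) = 0.17085, P(jar B | data) = 0.38441, P(jar C | data) = 0.42381, P(jar D | data) = 0.020929.
The predictive probability is P(white next | data) = (4/7)(0.17085) + (6/7)(0.38441) + (9/10)(0.42381) + (1/5)(0.020929) = 0.81274.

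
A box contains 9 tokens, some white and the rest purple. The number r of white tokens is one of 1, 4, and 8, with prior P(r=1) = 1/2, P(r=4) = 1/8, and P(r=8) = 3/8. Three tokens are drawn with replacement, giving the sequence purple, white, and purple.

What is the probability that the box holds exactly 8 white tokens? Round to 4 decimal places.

0.0632

Under each hypothesis, the probability of the observed sequence is: P(data | r = 1) = (8/9)(1/9)(8/9) = 0.087791; P(data | r = 4) = (5/9)(4/9)(5/9) = 0.13717; P(data | r = 8) = (1/9)(8/9)(1/9) = 0.010974.
Weighting by the prior gives 1/2 · 0.087791 = 0.043896, 1/8 · 0.13717 = 0.017147, 3/8 · 0.010974 = 0.0041152; summing to 0.065158.
So P(r = 8 | data) = (0.0041152) / (0.065158) = 0.063158.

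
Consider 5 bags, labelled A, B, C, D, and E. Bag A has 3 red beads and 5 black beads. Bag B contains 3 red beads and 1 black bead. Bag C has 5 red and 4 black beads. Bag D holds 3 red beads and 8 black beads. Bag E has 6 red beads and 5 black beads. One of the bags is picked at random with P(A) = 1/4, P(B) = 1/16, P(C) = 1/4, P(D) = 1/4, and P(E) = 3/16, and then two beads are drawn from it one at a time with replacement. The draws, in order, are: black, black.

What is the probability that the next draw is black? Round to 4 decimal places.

0.6142

The likelihood of the observed sequence under each hypothesis: P(data | bag A) = (5/8)(5/8) = 0.39062; P(data | bag B) = (1/4)(1/4) = 0.0625; P(data | bag C) = (4/9)(4/9) = 0.19753; P(data | bag D) = (8/11)(8/11) = 0.52893; P(data | bag E) = (5/11)(5/11) = 0.20661.
Multiplying each by its prior: 1/4 · 0.39062 = 0.097656, 1/16 · 0.0625 = 0.0039062, 1/4 · 0.19753 = 0.049383, 1/4 · 0.52893 = 0.13223, 3/16 · 0.20661 = 0.03874; these sum to 0.32192.
Dividing through by the total gives posterior P(bag A | data) = 0.30336, P(bag B | data) = 0.012134, P(bag C | data) = 0.1534, P(bag D | data) = 0.41076, P(bag E | data) = 0.12034.
So P(black next | data) = Σ P(black next | H) P(H | data) = (5/8)(0.30336) + (1/4)(0.012134) + (4/9)(0.1534) + (8/11)(0.41076) + (5/11)(0.12034) = 0.61425.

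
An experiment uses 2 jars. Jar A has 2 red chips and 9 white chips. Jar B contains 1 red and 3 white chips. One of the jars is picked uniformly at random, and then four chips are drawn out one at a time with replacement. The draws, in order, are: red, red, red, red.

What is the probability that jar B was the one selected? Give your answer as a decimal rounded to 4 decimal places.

0.7814

Under each hypothesis, the probability of the observed sequence is: P(data | jar A) = (2/11)(2/11)(2/11)(2/11) = 0.0010928; P(data | jar B) = (1/4)(1/4)(1/4)(1/4) = 0.0039062.
Multiplying each by its prior: 1/2 · 0.0010928 = 0.00054641, 1/2 · 0.0039062 = 0.0019531; summing to 0.0024995.
So P(jar B | data) = (0.0019531) / (0.0024995) = 0.7814.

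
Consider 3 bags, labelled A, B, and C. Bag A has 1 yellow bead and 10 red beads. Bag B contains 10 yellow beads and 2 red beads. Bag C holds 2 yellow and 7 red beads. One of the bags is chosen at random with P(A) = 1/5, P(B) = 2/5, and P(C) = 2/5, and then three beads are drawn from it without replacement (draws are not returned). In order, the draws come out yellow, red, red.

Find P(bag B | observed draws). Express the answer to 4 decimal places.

Under each hypothesis, the probability of the observed sequence is: P(data | bag A) = (1/11)(10/10)(9/9) = 1/11; P(data | bag B) = (10/12)(2/11)(1/10) = 1/66; P(data | bag C) = (2/9)(7/8)(6/7) = 1/6.
Weighting by the prior gives 1/5 · 1/11 = 1/55, 2/5 · 1/66 = 1/165, 2/5 · 1/6 = 1/15; these sum to 1/11.
Hence P(bag B | data) = (1/165) / (1/11) = 1/15.

0.0667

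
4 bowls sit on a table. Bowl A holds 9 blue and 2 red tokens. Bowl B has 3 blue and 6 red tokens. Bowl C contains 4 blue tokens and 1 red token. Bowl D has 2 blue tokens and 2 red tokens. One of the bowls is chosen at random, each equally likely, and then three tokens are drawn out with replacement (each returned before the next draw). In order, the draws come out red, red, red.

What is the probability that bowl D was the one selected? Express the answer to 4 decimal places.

0.2872

For each hypothesis, P(data | H) works out to: P(data | bowl A) = (2/11)(2/11)(2/11) = 0.0060105; P(data | bowl B) = (6/9)(6/9)(6/9) = 0.2963; P(data | bowl C) = (1/5)(1/5)(1/5) = 0.008; P(data | bowl D) = (2/4)(2/4)(2/4) = 0.125.
The prior-weighted likelihoods are 1/4 · 0.0060105 = 0.0015026, 1/4 · 0.2963 = 0.074074, 1/4 · 0.008 = 0.002, 1/4 · 0.125 = 0.03125; with total 0.10883.
Hence P(bowl D | data) = (0.03125) / (0.10883) = 0.28715.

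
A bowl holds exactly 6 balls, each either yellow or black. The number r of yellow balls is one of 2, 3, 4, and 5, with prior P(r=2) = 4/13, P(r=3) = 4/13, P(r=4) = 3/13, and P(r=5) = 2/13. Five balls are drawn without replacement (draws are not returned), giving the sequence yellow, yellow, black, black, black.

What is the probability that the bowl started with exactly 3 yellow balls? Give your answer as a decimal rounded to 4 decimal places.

Under each hypothesis, the probability of the observed sequence is: P(data | r = 2) = (2/6)(1/5)(4/4)(3/3)(2/2) = 1/15; P(data | r = 3) = (3/6)(2/5)(3/4)(2/3)(1/2) = 1/20; P(data | r = 4) = (4/6)(3/5)(2/4)(1/3)(0/2) = 0; P(data | r = 5) = (5/6)(4/5)(1/4)(0/3) = 0.
Multiplying each by its prior: 4/13 · 1/15 = 4/195, 4/13 · 1/20 = 1/65, 3/13 · 0 = 0, 2/13 · 0 = 0; these sum to 7/195.
Hence P(r = 3 | data) = (1/65) / (7/195) = 3/7.

0.4286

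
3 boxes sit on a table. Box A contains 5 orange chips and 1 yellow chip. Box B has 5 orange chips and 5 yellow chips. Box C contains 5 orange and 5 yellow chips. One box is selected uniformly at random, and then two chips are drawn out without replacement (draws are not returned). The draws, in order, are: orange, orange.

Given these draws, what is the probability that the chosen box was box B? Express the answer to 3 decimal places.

0.200

The likelihood of the observed sequence under each hypothesis: P(data | box A) = (5/6)(4/5) = 2/3; P(data | box B) = (5/10)(4/9) = 2/9; P(data | box C) = (5/10)(4/9) = 2/9.
Weighting by the prior gives 1/3 · 2/3 = 2/9, 1/3 · 2/9 = 2/27, 1/3 · 2/9 = 2/27; these sum to 10/27.
So P(box B | data) = (2/27) / (10/27) = 1/5.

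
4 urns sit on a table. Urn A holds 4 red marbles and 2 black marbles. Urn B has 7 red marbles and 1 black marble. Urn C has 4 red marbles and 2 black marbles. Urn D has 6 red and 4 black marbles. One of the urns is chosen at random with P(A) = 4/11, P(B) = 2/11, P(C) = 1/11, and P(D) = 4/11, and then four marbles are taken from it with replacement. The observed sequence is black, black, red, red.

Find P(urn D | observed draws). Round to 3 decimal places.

Under each hypothesis, the probability of the observed sequence is: P(data | urn A) = (2/6)(2/6)(4/6)(4/6) = 0.049383; P(data | urn B) = (1/8)(1/8)(7/8)(7/8) = 0.011963; P(data | urn C) = (2/6)(2/6)(4/6)(4/6) = 0.049383; P(data | urn D) = (4/10)(4/10)(6/10)(6/10) = 0.0576.
The prior-weighted likelihoods are 4/11 · 0.049383 = 0.017957, 2/11 · 0.011963 = 0.0021751, 1/11 · 0.049383 = 0.0044893, 4/11 · 0.0576 = 0.020945; with total 0.045567.
Therefore the posterior P(urn D | data) = (0.020945) / (0.045567) = 0.45966.

0.460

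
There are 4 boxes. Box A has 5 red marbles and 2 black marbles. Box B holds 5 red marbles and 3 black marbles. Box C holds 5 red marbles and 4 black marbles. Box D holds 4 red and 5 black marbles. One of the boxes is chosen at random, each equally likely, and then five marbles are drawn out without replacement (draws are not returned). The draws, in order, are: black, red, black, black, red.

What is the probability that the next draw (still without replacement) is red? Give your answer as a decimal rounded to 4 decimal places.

For each hypothesis, P(data | H) works out to: P(data | box A) = (2/7)(5/6)(1/5)(0/4) = 0; P(data | box B) = (3/8)(5/7)(2/6)(1/5)(4/4) = 1/56; P(data | box C) = (4/9)(5/8)(3/7)(2/6)(4/5) = 2/63; P(data | box D) = (5/9)(4/8)(4/7)(3/6)(3/5) = 1/21.
Weighting by the prior gives 1/4 · 0 = 0, 1/4 · 1/56 = 1/224, 1/4 · 2/63 = 1/126, 1/4 · 1/21 = 1/84; with total 7/288.
The posterior is then P(box A | data) = 0, P(box B | data) = 9/49, P(box C | data) = 16/49, P(box D | data) = 24/49.
The predictive probability is P(red next | data) = (1)(9/49) + (3/4)(16/49) + (1/2)(24/49) = 33/49.

0.6735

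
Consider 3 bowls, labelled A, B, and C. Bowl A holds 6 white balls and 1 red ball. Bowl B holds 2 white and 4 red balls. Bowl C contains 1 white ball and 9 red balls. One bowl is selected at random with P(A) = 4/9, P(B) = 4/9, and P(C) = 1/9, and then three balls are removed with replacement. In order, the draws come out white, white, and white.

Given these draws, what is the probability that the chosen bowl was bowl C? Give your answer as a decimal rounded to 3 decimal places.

Under each hypothesis, the probability of the observed sequence is: P(data | bowl A) = (6/7)(6/7)(6/7) = 0.62974; P(data | bowl B) = (2/6)(2/6)(2/6) = 0.037037; P(data | bowl C) = (1/10)(1/10)(1/10) = 0.001.
The prior-weighted likelihoods are 4/9 · 0.62974 = 0.27988, 4/9 · 0.037037 = 0.016461, 1/9 · 0.001 = 0.00011111; summing to 0.29646.
By Bayes' rule, P(bowl C | data) = (0.00011111) / (0.29646) = 0.0003748.

0.000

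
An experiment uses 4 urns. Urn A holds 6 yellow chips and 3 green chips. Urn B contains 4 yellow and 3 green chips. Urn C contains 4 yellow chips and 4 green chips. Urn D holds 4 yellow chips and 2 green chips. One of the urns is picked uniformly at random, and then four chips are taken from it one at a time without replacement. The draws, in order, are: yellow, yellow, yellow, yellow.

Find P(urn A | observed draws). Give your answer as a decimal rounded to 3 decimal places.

0.521

Compute the likelihood of the observed sequence for each case: P(data | urn A) = (6/9)(5/8)(4/7)(3/6) = 5/42; P(data | urn B) = (4/7)(3/6)(2/5)(1/4) = 1/35; P(data | urn C) = (4/8)(3/7)(2/6)(1/5) = 1/70; P(data | urn D) = (4/6)(3/5)(2/4)(1/3) = 1/15.
Weighting by the prior gives 1/4 · 5/42 = 5/168, 1/4 · 1/35 = 1/140, 1/4 · 1/70 = 1/280, 1/4 · 1/15 = 1/60; summing to 2/35.
By Bayes' rule, P(urn A | data) = (5/168) / (2/35) = 25/48.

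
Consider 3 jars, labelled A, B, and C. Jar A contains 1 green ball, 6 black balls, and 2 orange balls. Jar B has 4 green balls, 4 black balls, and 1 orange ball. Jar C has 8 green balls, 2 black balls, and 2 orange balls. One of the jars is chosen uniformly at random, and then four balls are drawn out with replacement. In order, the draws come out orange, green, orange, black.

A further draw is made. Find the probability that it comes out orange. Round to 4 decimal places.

0.1740

Under each hypothesis, the probability of the observed sequence is: P(data | jar A) = (2/9)(1/9)(2/9)(6/9) = 0.003658; P(data | jar B) = (1/9)(4/9)(1/9)(4/9) = 0.0024387; P(data | jar C) = (2/12)(8/12)(2/12)(2/12) = 0.0030864.
Weighting by the prior gives 1/3 · 0.003658 = 0.0012193, 1/3 · 0.0024387 = 0.00081288, 1/3 · 0.0030864 = 0.0010288; summing to 0.003061.
The posterior is then P(jar A | data) = 0.39834, P(jar B | data) = 0.26556, P(jar C | data) = 0.3361.
Averaging over the posterior, P(orange next | data) = (2/9)(0.39834) + (1/9)(0.26556) + (1/6)(0.3361) = 0.17404.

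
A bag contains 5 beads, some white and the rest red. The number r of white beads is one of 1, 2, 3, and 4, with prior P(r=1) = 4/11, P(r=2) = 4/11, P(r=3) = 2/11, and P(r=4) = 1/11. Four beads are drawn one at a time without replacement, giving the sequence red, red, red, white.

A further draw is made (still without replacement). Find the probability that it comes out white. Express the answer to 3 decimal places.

For each hypothesis, P(data | H) works out to: P(data | r = 1) = (4/5)(3/4)(2/3)(1/2) = 1/5; P(data | r = 2) = (3/5)(2/4)(1/3)(2/2) = 1/10; P(data | r = 3) = (2/5)(1/4)(0/3) = 0; P(data | r = 4) = (1/5)(0/4) = 0.
Multiplying each by its prior: 4/11 · 1/5 = 4/55, 4/11 · 1/10 = 2/55, 2/11 · 0 = 0, 1/11 · 0 = 0; with total 6/55.
Dividing through by the total gives posterior P(r = 1 | data) = 2/3, P(r = 2 | data) = 1/3, P(r = 3 | data) = 0, P(r = 4 | data) = 0.
The predictive probability is P(white next | data) = (0)(2/3) + (1)(1/3) = 1/3.

0.333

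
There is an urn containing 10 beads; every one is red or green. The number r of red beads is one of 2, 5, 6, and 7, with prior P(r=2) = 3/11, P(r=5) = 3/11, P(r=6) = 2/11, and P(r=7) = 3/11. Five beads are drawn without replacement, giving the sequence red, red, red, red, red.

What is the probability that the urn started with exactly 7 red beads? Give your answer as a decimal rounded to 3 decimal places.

Under each hypothesis, the probability of the observed sequence is: P(data | r = 2) = (2/10)(1/9)(0/8) = 0; P(data | r = 5) = (5/10)(4/9)(3/8)(2/7)(1/6) = 1/252; P(data | r = 6) = (6/10)(5/9)(4/8)(3/7)(2/6) = 1/42; P(data | r = 7) = (7/10)(6/9)(5/8)(4/7)(3/6) = 1/12.
The prior-weighted likelihoods are 3/11 · 0 = 0, 3/11 · 1/252 = 1/924, 2/11 · 1/42 = 1/231, 3/11 · 1/12 = 1/44; summing to 13/462.
Hence P(r = 7 | data) = (1/44) / (13/462) = 21/26.

0.808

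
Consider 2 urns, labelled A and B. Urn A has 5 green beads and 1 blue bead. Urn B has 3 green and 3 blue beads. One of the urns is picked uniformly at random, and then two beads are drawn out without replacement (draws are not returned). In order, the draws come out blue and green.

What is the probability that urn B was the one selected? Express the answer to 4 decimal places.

0.6429

For each hypothesis, P(data | H) works out to: P(data | urn A) = (1/6)(5/5) = 1/6; P(data | urn B) = (3/6)(3/5) = 3/10.
The prior-weighted likelihoods are 1/2 · 1/6 = 1/12, 1/2 · 3/10 = 3/20; summing to 7/30.
By Bayes' rule, P(urn B | data) = (3/20) / (7/30) = 9/14.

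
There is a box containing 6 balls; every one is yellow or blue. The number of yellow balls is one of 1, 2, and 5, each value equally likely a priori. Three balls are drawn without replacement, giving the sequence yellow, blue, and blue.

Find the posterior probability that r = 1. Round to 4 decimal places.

Compute the likelihood of the observed sequence for each case: P(data | r = 1) = (1/6)(5/5)(4/4) = 1/6; P(data | r = 2) = (2/6)(4/5)(3/4) = 1/5; P(data | r = 5) = (5/6)(1/5)(0/4) = 0.
Weighting by the prior gives 1/3 · 1/6 = 1/18, 1/3 · 1/5 = 1/15, 1/3 · 0 = 0; summing to 11/90.
Therefore the posterior P(r = 1 | data) = (1/18) / (11/90) = 5/11.

0.4545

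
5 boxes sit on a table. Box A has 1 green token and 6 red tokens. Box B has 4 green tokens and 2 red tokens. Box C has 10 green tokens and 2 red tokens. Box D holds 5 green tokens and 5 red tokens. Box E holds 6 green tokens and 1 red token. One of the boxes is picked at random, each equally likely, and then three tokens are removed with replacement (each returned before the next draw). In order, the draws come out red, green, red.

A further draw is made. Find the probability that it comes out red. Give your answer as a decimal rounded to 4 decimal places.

0.5324

For each hypothesis, P(data | H) works out to: P(data | box A) = (6/7)(1/7)(6/7) = 0.10496; P(data | box B) = (2/6)(4/6)(2/6) = 0.074074; P(data | box C) = (2/12)(10/12)(2/12) = 0.023148; P(data | box D) = (5/10)(5/10)(5/10) = 0.125; P(data | box E) = (1/7)(6/7)(1/7) = 0.017493.
The prior-weighted likelihoods are 1/5 · 0.10496 = 0.020991, 1/5 · 0.074074 = 0.014815, 1/5 · 0.023148 = 0.0046296, 1/5 · 0.125 = 0.025, 1/5 · 0.017493 = 0.0034985; with total 0.068934.
Normalising, the posterior is P(box A | data) = 0.30451, P(box B | data) = 0.21491, P(box C | data) = 0.06716, P(box D | data) = 0.36266, P(box E | data) = 0.050752.
The predictive probability is P(red next | data) = (6/7)(0.30451) + (1/3)(0.21491) + (1/6)(0.06716) + (1/2)(0.36266) + (1/7)(0.050752) = 0.53242.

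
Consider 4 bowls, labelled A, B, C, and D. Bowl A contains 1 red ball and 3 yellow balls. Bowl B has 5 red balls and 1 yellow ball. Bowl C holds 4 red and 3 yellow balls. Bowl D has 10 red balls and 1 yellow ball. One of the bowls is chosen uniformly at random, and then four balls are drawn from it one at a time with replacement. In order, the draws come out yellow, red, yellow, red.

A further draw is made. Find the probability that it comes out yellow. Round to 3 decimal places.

The likelihood of the observed sequence under each hypothesis: P(data | bowl A) = (3/4)(1/4)(3/4)(1/4) = 0.035156; P(data | bowl B) = (1/6)(5/6)(1/6)(5/6) = 0.01929; P(data | bowl C) = (3/7)(4/7)(3/7)(4/7) = 0.059975; P(data | bowl D) = (1/11)(10/11)(1/11)(10/11) = 0.0068301.
The prior-weighted likelihoods are 1/4 · 0.035156 = 0.0087891, 1/4 · 0.01929 = 0.0048225, 1/4 · 0.059975 = 0.014994, 1/4 · 0.0068301 = 0.0017075; with total 0.030313.
Dividing through by the total gives posterior P(bowl A | data) = 0.28994, P(bowl B | data) = 0.15909, P(bowl C | data) = 0.49463, P(bowl D | data) = 0.05633.
The predictive probability is P(yellow next | data) = (3/4)(0.28994) + (1/6)(0.15909) + (3/7)(0.49463) + (1/11)(0.05633) = 0.46108.

0.461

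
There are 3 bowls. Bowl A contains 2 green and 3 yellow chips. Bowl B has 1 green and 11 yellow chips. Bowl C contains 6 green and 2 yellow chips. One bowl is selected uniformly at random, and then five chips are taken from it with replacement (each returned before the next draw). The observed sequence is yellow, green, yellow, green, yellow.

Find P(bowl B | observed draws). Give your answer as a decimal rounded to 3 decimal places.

0.110

The likelihood of the observed sequence under each hypothesis: P(data | bowl A) = (3/5)(2/5)(3/5)(2/5)(3/5) = 0.03456; P(data | bowl B) = (11/12)(1/12)(11/12)(1/12)(11/12) = 0.005349; P(data | bowl C) = (2/8)(6/8)(2/8)(6/8)(2/8) = 0.0087891.
Weighting by the prior gives 1/3 · 0.03456 = 0.01152, 1/3 · 0.005349 = 0.001783, 1/3 · 0.0087891 = 0.0029297; these sum to 0.016233.
Hence P(bowl B | data) = (0.001783) / (0.016233) = 0.10984.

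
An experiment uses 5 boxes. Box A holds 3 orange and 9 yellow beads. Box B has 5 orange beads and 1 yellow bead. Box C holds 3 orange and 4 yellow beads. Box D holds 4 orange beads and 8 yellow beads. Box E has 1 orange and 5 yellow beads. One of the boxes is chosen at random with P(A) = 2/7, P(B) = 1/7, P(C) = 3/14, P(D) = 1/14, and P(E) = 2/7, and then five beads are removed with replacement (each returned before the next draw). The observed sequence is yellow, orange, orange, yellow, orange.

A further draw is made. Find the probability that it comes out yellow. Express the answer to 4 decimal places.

For each hypothesis, P(data | H) works out to: P(data | box A) = (9/12)(3/12)(3/12)(9/12)(3/12) = 0.0087891; P(data | box B) = (1/6)(5/6)(5/6)(1/6)(5/6) = 0.016075; P(data | box C) = (4/7)(3/7)(3/7)(4/7)(3/7) = 0.025704; P(data | box D) = (8/12)(4/12)(4/12)(8/12)(4/12) = 0.016461; P(data | box E) = (5/6)(1/6)(1/6)(5/6)(1/6) = 0.003215.
Weighting by the prior gives 2/7 · 0.0087891 = 0.0025112, 1/7 · 0.016075 = 0.0022964, 3/14 · 0.025704 = 0.0055079, 1/14 · 0.016461 = 0.0011758, 2/7 · 0.003215 = 0.00091858; with total 0.01241.
Normalising, the posterior is P(box A | data) = 0.20235, P(box B | data) = 0.18505, P(box C | data) = 0.44383, P(box D | data) = 0.094745, P(box E | data) = 0.07402.
The predictive probability is P(yellow next | data) = (3/4)(0.20235) + (1/6)(0.18505) + (4/7)(0.44383) + (2/3)(0.094745) + (5/6)(0.07402) = 0.56107.

0.5611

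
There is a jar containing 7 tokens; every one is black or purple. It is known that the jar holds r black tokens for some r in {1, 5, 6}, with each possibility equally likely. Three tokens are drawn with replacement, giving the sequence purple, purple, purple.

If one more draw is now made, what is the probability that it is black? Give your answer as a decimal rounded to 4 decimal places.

For each hypothesis, P(data | H) works out to: P(data | r = 1) = (6/7)(6/7)(6/7) = 0.62974; P(data | r = 5) = (2/7)(2/7)(2/7) = 0.023324; P(data | r = 6) = (1/7)(1/7)(1/7) = 0.0029155.
The prior-weighted likelihoods are 1/3 · 0.62974 = 0.20991, 1/3 · 0.023324 = 0.0077745, 1/3 · 0.0029155 = 0.00097182; summing to 0.21866.
The posterior is then P(r = 1 | data) = 0.96, P(r = 5 | data) = 0.035556, P(r = 6 | data) = 0.0044444.
So P(black next | data) = Σ P(black next | H) P(H | data) = (1/7)(0.96) + (5/7)(0.035556) + (6/7)(0.0044444) = 0.16635.

0.1663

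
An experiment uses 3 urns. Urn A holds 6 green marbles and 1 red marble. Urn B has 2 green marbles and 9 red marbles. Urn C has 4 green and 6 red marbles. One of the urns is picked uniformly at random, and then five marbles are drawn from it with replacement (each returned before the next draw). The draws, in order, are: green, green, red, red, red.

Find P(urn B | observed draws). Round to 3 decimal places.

The likelihood of the observed sequence under each hypothesis: P(data | urn A) = (6/7)(6/7)(1/7)(1/7)(1/7) = 0.002142; P(data | urn B) = (2/11)(2/11)(9/11)(9/11)(9/11) = 0.018106; P(data | urn C) = (4/10)(4/10)(6/10)(6/10)(6/10) = 0.03456.
Multiplying each by its prior: 1/3 · 0.002142 = 0.00071399, 1/3 · 0.018106 = 0.0060354, 1/3 · 0.03456 = 0.01152; these sum to 0.018269.
By Bayes' rule, P(urn B | data) = (0.0060354) / (0.018269) = 0.33035.

0.330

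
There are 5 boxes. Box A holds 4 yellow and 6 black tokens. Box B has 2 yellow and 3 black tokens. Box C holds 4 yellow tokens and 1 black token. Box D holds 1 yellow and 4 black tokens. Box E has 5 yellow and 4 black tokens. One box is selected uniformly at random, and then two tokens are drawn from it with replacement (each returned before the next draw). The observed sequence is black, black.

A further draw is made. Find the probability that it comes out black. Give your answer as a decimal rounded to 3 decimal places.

Under each hypothesis, the probability of the observed sequence is: P(data | box A) = (6/10)(6/10) = 0.36; P(data | box B) = (3/5)(3/5) = 0.36; P(data | box C) = (1/5)(1/5) = 0.04; P(data | box D) = (4/5)(4/5) = 0.64; P(data | box E) = (4/9)(4/9) = 0.19753.
Multiplying each by its prior: 1/5 · 0.36 = 0.072, 1/5 · 0.36 = 0.072, 1/5 · 0.04 = 0.008, 1/5 · 0.64 = 0.128, 1/5 · 0.19753 = 0.039506; with total 0.31951.
The posterior is then P(box A | data) = 0.22535, P(box B | data) = 0.22535, P(box C | data) = 0.025039, P(box D | data) = 0.40062, P(box E | data) = 0.12365.
The predictive probability is P(black next | data) = (3/5)(0.22535) + (3/5)(0.22535) + (1/5)(0.025039) + (4/5)(0.40062) + (4/9)(0.12365) = 0.65087.

0.651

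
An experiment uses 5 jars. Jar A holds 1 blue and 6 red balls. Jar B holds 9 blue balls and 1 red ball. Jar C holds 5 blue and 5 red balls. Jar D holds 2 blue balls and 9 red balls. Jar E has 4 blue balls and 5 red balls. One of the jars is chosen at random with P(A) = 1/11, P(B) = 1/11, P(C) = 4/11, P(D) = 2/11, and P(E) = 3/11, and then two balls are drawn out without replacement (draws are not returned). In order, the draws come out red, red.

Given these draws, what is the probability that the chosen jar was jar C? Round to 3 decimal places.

0.237

Compute the likelihood of the observed sequence for each case: P(data | jar A) = (6/7)(5/6) = 0.71429; P(data | jar B) = (1/10)(0/9) = 0; P(data | jar C) = (5/10)(4/9) = 0.22222; P(data | jar D) = (9/11)(8/10) = 0.65455; P(data | jar E) = (5/9)(4/8) = 0.27778.
Multiplying each by its prior: 1/11 · 0.71429 = 0.064935, 1/11 · 0 = 0, 4/11 · 0.22222 = 0.080808, 2/11 · 0.65455 = 0.11901, 3/11 · 0.27778 = 0.075758; these sum to 0.34051.
Therefore the posterior P(jar C | data) = (0.080808) / (0.34051) = 0.23732.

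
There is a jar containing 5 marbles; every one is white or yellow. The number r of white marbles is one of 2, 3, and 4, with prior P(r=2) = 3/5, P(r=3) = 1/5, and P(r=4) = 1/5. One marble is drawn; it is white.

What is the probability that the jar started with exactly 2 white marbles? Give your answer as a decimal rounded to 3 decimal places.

0.462

The likelihood of this draw under each hypothesis: P(data | r = 2) = (2/5) = 2/5; P(data | r = 3) = (3/5) = 3/5; P(data | r = 4) = (4/5) = 4/5.
The prior-weighted likelihoods are 3/5 · 2/5 = 6/25, 1/5 · 3/5 = 3/25, 1/5 · 4/5 = 4/25; these sum to 13/25.
By Bayes' rule, P(r = 2 | data) = (6/25) / (13/25) = 6/13.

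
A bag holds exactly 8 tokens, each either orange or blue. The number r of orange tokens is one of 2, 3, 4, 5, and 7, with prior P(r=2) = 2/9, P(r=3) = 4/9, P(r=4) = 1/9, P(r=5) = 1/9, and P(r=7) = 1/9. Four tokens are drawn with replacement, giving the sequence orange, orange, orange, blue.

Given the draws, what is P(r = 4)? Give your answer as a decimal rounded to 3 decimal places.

For each hypothesis, P(data | H) works out to: P(data | r = 2) = (2/8)(2/8)(2/8)(6/8) = 0.011719; P(data | r = 3) = (3/8)(3/8)(3/8)(5/8) = 0.032959; P(data | r = 4) = (4/8)(4/8)(4/8)(4/8) = 0.0625; P(data | r = 5) = (5/8)(5/8)(5/8)(3/8) = 0.091553; P(data | r = 7) = (7/8)(7/8)(7/8)(1/8) = 0.08374.
Multiplying each by its prior: 2/9 · 0.011719 = 0.0026042, 4/9 · 0.032959 = 0.014648, 1/9 · 0.0625 = 0.0069444, 1/9 · 0.091553 = 0.010173, 1/9 · 0.08374 = 0.0093045; these sum to 0.043674.
So P(r = 4 | data) = (0.0069444) / (0.043674) = 0.15901.

0.159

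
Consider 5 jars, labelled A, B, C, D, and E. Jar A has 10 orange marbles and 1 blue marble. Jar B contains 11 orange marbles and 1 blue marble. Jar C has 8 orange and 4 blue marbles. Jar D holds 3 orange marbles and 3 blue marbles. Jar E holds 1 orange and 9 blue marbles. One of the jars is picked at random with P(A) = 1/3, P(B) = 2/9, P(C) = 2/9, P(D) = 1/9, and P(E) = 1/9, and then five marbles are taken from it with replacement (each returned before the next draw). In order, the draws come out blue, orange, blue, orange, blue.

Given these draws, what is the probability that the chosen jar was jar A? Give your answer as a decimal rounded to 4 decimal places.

0.0251

The likelihood of the observed sequence under each hypothesis: P(data | jar A) = (1/11)(10/11)(1/11)(10/11)(1/11) = 0.00062092; P(data | jar B) = (1/12)(11/12)(1/12)(11/12)(1/12) = 0.00048627; P(data | jar C) = (4/12)(8/12)(4/12)(8/12)(4/12) = 0.016461; P(data | jar D) = (3/6)(3/6)(3/6)(3/6)(3/6) = 0.03125; P(data | jar E) = (9/10)(1/10)(9/10)(1/10)(9/10) = 0.00729.
The prior-weighted likelihoods are 1/3 · 0.00062092 = 0.00020697, 2/9 · 0.00048627 = 0.00010806, 2/9 · 0.016461 = 0.003658, 1/9 · 0.03125 = 0.0034722, 1/9 · 0.00729 = 0.00081; summing to 0.0082552.
By Bayes' rule, P(jar A | data) = (0.00020697) / (0.0082552) = 0.025072.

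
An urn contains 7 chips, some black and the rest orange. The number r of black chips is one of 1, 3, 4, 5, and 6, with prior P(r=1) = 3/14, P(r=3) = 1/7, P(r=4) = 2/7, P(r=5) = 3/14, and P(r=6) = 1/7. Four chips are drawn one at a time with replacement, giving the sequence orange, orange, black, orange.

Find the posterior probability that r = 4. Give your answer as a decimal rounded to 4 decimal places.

0.2707

Compute the likelihood of the observed sequence for each case: P(data | r = 1) = (6/7)(6/7)(1/7)(6/7) = 0.089963; P(data | r = 3) = (4/7)(4/7)(3/7)(4/7) = 0.079967; P(data | r = 4) = (3/7)(3/7)(4/7)(3/7) = 0.044981; P(data | r = 5) = (2/7)(2/7)(5/7)(2/7) = 0.01666; P(data | r = 6) = (1/7)(1/7)(6/7)(1/7) = 0.002499.
Multiplying each by its prior: 3/14 · 0.089963 = 0.019278, 1/7 · 0.079967 = 0.011424, 2/7 · 0.044981 = 0.012852, 3/14 · 0.01666 = 0.0035699, 1/7 · 0.002499 = 0.00035699; with total 0.04748.
So P(r = 4 | data) = (0.012852) / (0.04748) = 0.27068.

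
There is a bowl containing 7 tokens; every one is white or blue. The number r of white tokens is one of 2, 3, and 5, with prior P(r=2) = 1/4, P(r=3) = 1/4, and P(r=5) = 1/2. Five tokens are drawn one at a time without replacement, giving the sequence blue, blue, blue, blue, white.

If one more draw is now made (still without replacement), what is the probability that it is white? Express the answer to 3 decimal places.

For each hypothesis, P(data | H) works out to: P(data | r = 2) = (5/7)(4/6)(3/5)(2/4)(2/3) = 2/21; P(data | r = 3) = (4/7)(3/6)(2/5)(1/4)(3/3) = 1/35; P(data | r = 5) = (2/7)(1/6)(0/5) = 0.
Weighting by the prior gives 1/4 · 2/21 = 1/42, 1/4 · 1/35 = 1/140, 1/2 · 0 = 0; with total 13/420.
Dividing through by the total gives posterior P(r = 2 | data) = 10/13, P(r = 3 | data) = 3/13, P(r = 5 | data) = 0.
The predictive probability is P(white next | data) = (1/2)(10/13) + (1)(3/13) = 8/13.

0.615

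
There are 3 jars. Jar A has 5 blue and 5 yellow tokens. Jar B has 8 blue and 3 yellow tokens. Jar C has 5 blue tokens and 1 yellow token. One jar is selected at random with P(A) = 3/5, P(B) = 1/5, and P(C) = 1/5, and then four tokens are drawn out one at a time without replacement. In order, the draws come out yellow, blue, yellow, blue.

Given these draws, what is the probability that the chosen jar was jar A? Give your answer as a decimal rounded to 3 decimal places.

0.849

For each hypothesis, P(data | H) works out to: P(data | jar A) = (5/10)(5/9)(4/8)(4/7) = 0.079365; P(data | jar B) = (3/11)(8/10)(2/9)(7/8) = 0.042424; P(data | jar C) = (1/6)(5/5)(0/4) = 0.
Weighting by the prior gives 3/5 · 0.079365 = 0.047619, 1/5 · 0.042424 = 0.0084848, 1/5 · 0 = 0; with total 0.056104.
By Bayes' rule, P(jar A | data) = (0.047619) / (0.056104) = 0.84877.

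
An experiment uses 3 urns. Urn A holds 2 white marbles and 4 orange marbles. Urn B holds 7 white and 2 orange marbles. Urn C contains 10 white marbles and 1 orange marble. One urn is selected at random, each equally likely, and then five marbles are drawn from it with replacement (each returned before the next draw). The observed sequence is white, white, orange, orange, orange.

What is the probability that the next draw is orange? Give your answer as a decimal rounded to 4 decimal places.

The likelihood of the observed sequence under each hypothesis: P(data | urn A) = (2/6)(2/6)(4/6)(4/6)(4/6) = 0.032922; P(data | urn B) = (7/9)(7/9)(2/9)(2/9)(2/9) = 0.0066386; P(data | urn C) = (10/11)(10/11)(1/11)(1/11)(1/11) = 0.00062092.
Multiplying each by its prior: 1/3 · 0.032922 = 0.010974, 1/3 · 0.0066386 = 0.0022129, 1/3 · 0.00062092 = 0.00020697; with total 0.013394.
Normalising, the posterior is P(urn A | data) = 0.81933, P(urn B | data) = 0.16522, P(urn C | data) = 0.015453.
Averaging over the posterior, P(orange next | data) = (2/3)(0.81933) + (2/9)(0.16522) + (1/11)(0.015453) = 0.58434.

0.5843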